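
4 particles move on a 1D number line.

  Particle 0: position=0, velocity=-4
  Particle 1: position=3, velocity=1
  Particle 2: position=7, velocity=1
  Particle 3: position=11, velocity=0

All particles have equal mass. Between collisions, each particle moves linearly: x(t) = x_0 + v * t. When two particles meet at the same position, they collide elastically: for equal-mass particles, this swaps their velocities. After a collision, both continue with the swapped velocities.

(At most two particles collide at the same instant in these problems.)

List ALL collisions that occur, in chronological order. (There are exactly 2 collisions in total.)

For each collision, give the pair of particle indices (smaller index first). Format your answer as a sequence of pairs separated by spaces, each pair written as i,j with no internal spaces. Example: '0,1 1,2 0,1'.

Answer: 2,3 1,2

Derivation:
Collision at t=4: particles 2 and 3 swap velocities; positions: p0=-16 p1=7 p2=11 p3=11; velocities now: v0=-4 v1=1 v2=0 v3=1
Collision at t=8: particles 1 and 2 swap velocities; positions: p0=-32 p1=11 p2=11 p3=15; velocities now: v0=-4 v1=0 v2=1 v3=1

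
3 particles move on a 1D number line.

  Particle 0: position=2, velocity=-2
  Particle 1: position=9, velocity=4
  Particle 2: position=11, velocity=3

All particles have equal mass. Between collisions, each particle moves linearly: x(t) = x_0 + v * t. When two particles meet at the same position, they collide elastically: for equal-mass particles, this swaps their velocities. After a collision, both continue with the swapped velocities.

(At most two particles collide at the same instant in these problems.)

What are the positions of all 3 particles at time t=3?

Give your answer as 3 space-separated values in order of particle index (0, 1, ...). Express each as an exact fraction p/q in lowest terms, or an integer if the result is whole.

Collision at t=2: particles 1 and 2 swap velocities; positions: p0=-2 p1=17 p2=17; velocities now: v0=-2 v1=3 v2=4
Advance to t=3 (no further collisions before then); velocities: v0=-2 v1=3 v2=4; positions = -4 20 21

Answer: -4 20 21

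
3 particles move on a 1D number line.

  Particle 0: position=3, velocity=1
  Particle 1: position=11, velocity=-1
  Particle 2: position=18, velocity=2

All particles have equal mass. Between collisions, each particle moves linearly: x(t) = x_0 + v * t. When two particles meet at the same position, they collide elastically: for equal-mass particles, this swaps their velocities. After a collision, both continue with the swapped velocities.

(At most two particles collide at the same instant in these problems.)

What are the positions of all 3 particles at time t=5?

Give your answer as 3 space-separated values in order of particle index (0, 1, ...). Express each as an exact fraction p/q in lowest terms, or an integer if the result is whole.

Collision at t=4: particles 0 and 1 swap velocities; positions: p0=7 p1=7 p2=26; velocities now: v0=-1 v1=1 v2=2
Advance to t=5 (no further collisions before then); velocities: v0=-1 v1=1 v2=2; positions = 6 8 28

Answer: 6 8 28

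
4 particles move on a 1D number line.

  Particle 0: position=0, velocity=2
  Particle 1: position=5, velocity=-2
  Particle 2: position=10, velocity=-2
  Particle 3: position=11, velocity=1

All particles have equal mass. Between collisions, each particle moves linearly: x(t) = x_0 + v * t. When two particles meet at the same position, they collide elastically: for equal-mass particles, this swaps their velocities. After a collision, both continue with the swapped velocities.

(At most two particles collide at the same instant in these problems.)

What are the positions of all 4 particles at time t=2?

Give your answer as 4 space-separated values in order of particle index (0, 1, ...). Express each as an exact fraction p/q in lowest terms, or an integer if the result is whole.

Answer: 1 4 6 13

Derivation:
Collision at t=5/4: particles 0 and 1 swap velocities; positions: p0=5/2 p1=5/2 p2=15/2 p3=49/4; velocities now: v0=-2 v1=2 v2=-2 v3=1
Advance to t=2 (no further collisions before then); velocities: v0=-2 v1=2 v2=-2 v3=1; positions = 1 4 6 13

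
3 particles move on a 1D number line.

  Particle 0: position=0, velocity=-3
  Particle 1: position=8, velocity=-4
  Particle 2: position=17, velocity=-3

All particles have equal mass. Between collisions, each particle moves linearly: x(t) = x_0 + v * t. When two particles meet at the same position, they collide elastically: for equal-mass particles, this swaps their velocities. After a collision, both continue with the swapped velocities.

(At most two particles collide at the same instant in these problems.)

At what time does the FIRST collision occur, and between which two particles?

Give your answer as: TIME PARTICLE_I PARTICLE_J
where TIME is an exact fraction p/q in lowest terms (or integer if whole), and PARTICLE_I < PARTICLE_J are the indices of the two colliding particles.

Answer: 8 0 1

Derivation:
Pair (0,1): pos 0,8 vel -3,-4 -> gap=8, closing at 1/unit, collide at t=8
Pair (1,2): pos 8,17 vel -4,-3 -> not approaching (rel speed -1 <= 0)
Earliest collision: t=8 between 0 and 1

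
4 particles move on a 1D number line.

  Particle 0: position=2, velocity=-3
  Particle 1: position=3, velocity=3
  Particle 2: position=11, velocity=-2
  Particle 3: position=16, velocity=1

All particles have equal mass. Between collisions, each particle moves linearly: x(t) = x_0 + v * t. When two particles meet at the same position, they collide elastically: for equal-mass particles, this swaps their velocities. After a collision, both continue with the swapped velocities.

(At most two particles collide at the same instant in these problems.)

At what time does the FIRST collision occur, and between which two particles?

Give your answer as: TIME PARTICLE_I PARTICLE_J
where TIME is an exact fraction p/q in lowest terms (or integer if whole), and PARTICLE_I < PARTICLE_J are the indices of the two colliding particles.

Answer: 8/5 1 2

Derivation:
Pair (0,1): pos 2,3 vel -3,3 -> not approaching (rel speed -6 <= 0)
Pair (1,2): pos 3,11 vel 3,-2 -> gap=8, closing at 5/unit, collide at t=8/5
Pair (2,3): pos 11,16 vel -2,1 -> not approaching (rel speed -3 <= 0)
Earliest collision: t=8/5 between 1 and 2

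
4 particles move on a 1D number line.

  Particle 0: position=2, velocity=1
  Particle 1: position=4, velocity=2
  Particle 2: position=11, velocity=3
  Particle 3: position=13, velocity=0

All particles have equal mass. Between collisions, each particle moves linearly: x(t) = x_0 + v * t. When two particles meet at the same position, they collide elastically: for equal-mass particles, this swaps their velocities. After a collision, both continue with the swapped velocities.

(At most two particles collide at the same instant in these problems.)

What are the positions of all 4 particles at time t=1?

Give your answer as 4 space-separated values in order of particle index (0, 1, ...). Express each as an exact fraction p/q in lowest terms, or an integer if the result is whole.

Collision at t=2/3: particles 2 and 3 swap velocities; positions: p0=8/3 p1=16/3 p2=13 p3=13; velocities now: v0=1 v1=2 v2=0 v3=3
Advance to t=1 (no further collisions before then); velocities: v0=1 v1=2 v2=0 v3=3; positions = 3 6 13 14

Answer: 3 6 13 14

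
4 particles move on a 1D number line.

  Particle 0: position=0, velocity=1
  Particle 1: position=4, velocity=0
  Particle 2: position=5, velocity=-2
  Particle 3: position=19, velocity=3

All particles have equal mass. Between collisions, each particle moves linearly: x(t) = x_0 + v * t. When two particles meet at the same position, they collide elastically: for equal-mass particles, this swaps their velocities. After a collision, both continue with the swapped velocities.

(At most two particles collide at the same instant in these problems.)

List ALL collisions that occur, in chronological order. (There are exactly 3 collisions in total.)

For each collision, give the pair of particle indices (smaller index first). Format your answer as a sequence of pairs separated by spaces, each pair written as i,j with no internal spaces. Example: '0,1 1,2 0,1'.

Answer: 1,2 0,1 1,2

Derivation:
Collision at t=1/2: particles 1 and 2 swap velocities; positions: p0=1/2 p1=4 p2=4 p3=41/2; velocities now: v0=1 v1=-2 v2=0 v3=3
Collision at t=5/3: particles 0 and 1 swap velocities; positions: p0=5/3 p1=5/3 p2=4 p3=24; velocities now: v0=-2 v1=1 v2=0 v3=3
Collision at t=4: particles 1 and 2 swap velocities; positions: p0=-3 p1=4 p2=4 p3=31; velocities now: v0=-2 v1=0 v2=1 v3=3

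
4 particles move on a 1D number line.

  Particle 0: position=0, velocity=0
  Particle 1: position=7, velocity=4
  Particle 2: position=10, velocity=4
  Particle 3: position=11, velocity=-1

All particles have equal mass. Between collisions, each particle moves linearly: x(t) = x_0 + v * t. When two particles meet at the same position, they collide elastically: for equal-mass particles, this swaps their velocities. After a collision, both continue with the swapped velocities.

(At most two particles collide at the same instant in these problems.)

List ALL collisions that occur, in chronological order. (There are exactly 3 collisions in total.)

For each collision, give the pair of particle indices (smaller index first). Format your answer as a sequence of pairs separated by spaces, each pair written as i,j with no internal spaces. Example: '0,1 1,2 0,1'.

Collision at t=1/5: particles 2 and 3 swap velocities; positions: p0=0 p1=39/5 p2=54/5 p3=54/5; velocities now: v0=0 v1=4 v2=-1 v3=4
Collision at t=4/5: particles 1 and 2 swap velocities; positions: p0=0 p1=51/5 p2=51/5 p3=66/5; velocities now: v0=0 v1=-1 v2=4 v3=4
Collision at t=11: particles 0 and 1 swap velocities; positions: p0=0 p1=0 p2=51 p3=54; velocities now: v0=-1 v1=0 v2=4 v3=4

Answer: 2,3 1,2 0,1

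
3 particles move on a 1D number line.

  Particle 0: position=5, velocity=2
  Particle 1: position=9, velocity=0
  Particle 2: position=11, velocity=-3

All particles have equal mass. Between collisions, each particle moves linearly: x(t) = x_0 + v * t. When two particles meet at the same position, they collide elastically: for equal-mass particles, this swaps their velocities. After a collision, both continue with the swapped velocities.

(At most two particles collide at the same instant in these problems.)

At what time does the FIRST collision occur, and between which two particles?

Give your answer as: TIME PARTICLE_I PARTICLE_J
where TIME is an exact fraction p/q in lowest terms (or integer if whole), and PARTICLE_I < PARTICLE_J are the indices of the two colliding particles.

Answer: 2/3 1 2

Derivation:
Pair (0,1): pos 5,9 vel 2,0 -> gap=4, closing at 2/unit, collide at t=2
Pair (1,2): pos 9,11 vel 0,-3 -> gap=2, closing at 3/unit, collide at t=2/3
Earliest collision: t=2/3 between 1 and 2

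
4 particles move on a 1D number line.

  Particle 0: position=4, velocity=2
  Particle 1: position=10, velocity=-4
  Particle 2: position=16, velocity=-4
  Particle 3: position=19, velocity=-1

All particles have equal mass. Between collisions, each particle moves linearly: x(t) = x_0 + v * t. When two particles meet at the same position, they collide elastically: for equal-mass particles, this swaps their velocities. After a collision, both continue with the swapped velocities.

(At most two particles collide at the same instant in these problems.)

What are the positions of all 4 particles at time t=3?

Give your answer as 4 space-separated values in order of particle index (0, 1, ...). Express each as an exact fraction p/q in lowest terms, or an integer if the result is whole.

Answer: -2 4 10 16

Derivation:
Collision at t=1: particles 0 and 1 swap velocities; positions: p0=6 p1=6 p2=12 p3=18; velocities now: v0=-4 v1=2 v2=-4 v3=-1
Collision at t=2: particles 1 and 2 swap velocities; positions: p0=2 p1=8 p2=8 p3=17; velocities now: v0=-4 v1=-4 v2=2 v3=-1
Advance to t=3 (no further collisions before then); velocities: v0=-4 v1=-4 v2=2 v3=-1; positions = -2 4 10 16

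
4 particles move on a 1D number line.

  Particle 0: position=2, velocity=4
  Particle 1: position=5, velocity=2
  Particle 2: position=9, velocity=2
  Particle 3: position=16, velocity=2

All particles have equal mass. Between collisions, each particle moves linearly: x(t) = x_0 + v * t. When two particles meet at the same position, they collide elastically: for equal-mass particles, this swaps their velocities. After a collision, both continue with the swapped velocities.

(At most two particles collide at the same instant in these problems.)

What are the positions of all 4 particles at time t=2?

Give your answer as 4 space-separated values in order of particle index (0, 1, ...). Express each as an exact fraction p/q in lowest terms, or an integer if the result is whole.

Collision at t=3/2: particles 0 and 1 swap velocities; positions: p0=8 p1=8 p2=12 p3=19; velocities now: v0=2 v1=4 v2=2 v3=2
Advance to t=2 (no further collisions before then); velocities: v0=2 v1=4 v2=2 v3=2; positions = 9 10 13 20

Answer: 9 10 13 20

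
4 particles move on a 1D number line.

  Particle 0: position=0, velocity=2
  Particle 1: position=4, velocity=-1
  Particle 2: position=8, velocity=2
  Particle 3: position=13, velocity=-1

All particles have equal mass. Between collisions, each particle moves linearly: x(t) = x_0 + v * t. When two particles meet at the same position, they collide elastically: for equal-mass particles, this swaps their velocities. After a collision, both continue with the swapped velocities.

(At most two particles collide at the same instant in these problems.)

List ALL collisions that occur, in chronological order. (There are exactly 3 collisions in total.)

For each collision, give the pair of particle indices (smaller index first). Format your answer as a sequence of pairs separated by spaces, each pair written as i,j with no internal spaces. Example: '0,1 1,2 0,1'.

Collision at t=4/3: particles 0 and 1 swap velocities; positions: p0=8/3 p1=8/3 p2=32/3 p3=35/3; velocities now: v0=-1 v1=2 v2=2 v3=-1
Collision at t=5/3: particles 2 and 3 swap velocities; positions: p0=7/3 p1=10/3 p2=34/3 p3=34/3; velocities now: v0=-1 v1=2 v2=-1 v3=2
Collision at t=13/3: particles 1 and 2 swap velocities; positions: p0=-1/3 p1=26/3 p2=26/3 p3=50/3; velocities now: v0=-1 v1=-1 v2=2 v3=2

Answer: 0,1 2,3 1,2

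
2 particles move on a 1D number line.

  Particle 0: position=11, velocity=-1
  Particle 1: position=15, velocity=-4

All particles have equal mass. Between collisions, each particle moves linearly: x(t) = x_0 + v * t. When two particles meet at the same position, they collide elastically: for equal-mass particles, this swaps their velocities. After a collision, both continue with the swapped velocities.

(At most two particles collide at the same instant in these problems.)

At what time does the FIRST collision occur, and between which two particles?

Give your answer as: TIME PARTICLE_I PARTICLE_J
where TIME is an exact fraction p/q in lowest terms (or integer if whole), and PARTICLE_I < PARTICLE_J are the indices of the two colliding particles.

Pair (0,1): pos 11,15 vel -1,-4 -> gap=4, closing at 3/unit, collide at t=4/3
Earliest collision: t=4/3 between 0 and 1

Answer: 4/3 0 1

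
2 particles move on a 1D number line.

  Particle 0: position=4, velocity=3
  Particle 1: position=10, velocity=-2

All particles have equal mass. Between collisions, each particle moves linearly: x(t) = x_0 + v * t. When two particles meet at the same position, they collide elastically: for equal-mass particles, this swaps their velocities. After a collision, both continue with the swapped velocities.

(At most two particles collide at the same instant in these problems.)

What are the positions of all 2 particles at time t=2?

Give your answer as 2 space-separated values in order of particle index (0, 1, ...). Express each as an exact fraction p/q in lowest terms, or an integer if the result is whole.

Answer: 6 10

Derivation:
Collision at t=6/5: particles 0 and 1 swap velocities; positions: p0=38/5 p1=38/5; velocities now: v0=-2 v1=3
Advance to t=2 (no further collisions before then); velocities: v0=-2 v1=3; positions = 6 10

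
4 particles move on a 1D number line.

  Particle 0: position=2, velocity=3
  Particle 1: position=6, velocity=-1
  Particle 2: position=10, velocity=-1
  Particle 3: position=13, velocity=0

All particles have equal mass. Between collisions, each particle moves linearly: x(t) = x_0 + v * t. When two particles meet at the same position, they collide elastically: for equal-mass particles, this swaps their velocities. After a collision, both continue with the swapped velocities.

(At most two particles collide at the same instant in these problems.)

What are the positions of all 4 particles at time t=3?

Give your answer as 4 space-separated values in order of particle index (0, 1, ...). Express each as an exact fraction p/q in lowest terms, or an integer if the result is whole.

Answer: 3 7 11 13

Derivation:
Collision at t=1: particles 0 and 1 swap velocities; positions: p0=5 p1=5 p2=9 p3=13; velocities now: v0=-1 v1=3 v2=-1 v3=0
Collision at t=2: particles 1 and 2 swap velocities; positions: p0=4 p1=8 p2=8 p3=13; velocities now: v0=-1 v1=-1 v2=3 v3=0
Advance to t=3 (no further collisions before then); velocities: v0=-1 v1=-1 v2=3 v3=0; positions = 3 7 11 13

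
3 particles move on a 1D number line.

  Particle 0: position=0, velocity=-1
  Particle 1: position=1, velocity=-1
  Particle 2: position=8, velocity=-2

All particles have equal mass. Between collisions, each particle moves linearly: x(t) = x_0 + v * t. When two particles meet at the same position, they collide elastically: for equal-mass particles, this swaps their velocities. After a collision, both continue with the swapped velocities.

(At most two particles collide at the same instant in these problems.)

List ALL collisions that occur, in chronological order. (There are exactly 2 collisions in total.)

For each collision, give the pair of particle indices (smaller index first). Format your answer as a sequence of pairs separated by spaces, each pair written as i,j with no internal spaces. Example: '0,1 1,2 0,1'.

Answer: 1,2 0,1

Derivation:
Collision at t=7: particles 1 and 2 swap velocities; positions: p0=-7 p1=-6 p2=-6; velocities now: v0=-1 v1=-2 v2=-1
Collision at t=8: particles 0 and 1 swap velocities; positions: p0=-8 p1=-8 p2=-7; velocities now: v0=-2 v1=-1 v2=-1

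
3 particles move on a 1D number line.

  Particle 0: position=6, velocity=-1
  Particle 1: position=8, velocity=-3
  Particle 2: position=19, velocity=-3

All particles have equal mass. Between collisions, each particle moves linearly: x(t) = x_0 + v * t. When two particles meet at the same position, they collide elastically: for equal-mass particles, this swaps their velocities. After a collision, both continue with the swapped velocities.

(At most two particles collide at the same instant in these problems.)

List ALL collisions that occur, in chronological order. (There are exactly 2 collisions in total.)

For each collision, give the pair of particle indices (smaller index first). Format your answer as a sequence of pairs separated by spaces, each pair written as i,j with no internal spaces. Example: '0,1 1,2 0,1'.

Answer: 0,1 1,2

Derivation:
Collision at t=1: particles 0 and 1 swap velocities; positions: p0=5 p1=5 p2=16; velocities now: v0=-3 v1=-1 v2=-3
Collision at t=13/2: particles 1 and 2 swap velocities; positions: p0=-23/2 p1=-1/2 p2=-1/2; velocities now: v0=-3 v1=-3 v2=-1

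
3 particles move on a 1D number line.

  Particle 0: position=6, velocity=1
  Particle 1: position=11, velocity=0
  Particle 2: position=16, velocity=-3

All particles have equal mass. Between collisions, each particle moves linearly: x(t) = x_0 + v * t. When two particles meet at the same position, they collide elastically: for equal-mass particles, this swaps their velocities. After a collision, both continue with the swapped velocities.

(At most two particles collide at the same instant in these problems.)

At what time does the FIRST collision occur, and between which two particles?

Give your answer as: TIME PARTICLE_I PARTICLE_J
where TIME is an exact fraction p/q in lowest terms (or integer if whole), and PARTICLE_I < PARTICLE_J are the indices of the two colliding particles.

Answer: 5/3 1 2

Derivation:
Pair (0,1): pos 6,11 vel 1,0 -> gap=5, closing at 1/unit, collide at t=5
Pair (1,2): pos 11,16 vel 0,-3 -> gap=5, closing at 3/unit, collide at t=5/3
Earliest collision: t=5/3 between 1 and 2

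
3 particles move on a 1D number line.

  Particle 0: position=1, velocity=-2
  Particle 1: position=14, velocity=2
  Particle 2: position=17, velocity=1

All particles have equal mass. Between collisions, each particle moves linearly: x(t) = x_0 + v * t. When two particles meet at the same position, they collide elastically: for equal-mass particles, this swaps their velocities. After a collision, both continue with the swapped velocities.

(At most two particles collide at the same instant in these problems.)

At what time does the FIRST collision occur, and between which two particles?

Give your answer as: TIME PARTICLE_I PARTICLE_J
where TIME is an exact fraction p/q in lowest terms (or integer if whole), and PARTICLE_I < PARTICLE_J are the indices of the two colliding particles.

Pair (0,1): pos 1,14 vel -2,2 -> not approaching (rel speed -4 <= 0)
Pair (1,2): pos 14,17 vel 2,1 -> gap=3, closing at 1/unit, collide at t=3
Earliest collision: t=3 between 1 and 2

Answer: 3 1 2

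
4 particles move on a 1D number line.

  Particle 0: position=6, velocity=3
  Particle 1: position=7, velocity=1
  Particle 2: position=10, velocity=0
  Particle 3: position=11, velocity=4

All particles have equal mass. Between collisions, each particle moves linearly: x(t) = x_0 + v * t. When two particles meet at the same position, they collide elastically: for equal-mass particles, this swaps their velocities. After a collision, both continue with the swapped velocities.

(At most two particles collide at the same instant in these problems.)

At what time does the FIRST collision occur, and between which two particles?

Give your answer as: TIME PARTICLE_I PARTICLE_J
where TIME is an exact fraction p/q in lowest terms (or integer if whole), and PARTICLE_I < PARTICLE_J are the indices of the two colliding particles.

Answer: 1/2 0 1

Derivation:
Pair (0,1): pos 6,7 vel 3,1 -> gap=1, closing at 2/unit, collide at t=1/2
Pair (1,2): pos 7,10 vel 1,0 -> gap=3, closing at 1/unit, collide at t=3
Pair (2,3): pos 10,11 vel 0,4 -> not approaching (rel speed -4 <= 0)
Earliest collision: t=1/2 between 0 and 1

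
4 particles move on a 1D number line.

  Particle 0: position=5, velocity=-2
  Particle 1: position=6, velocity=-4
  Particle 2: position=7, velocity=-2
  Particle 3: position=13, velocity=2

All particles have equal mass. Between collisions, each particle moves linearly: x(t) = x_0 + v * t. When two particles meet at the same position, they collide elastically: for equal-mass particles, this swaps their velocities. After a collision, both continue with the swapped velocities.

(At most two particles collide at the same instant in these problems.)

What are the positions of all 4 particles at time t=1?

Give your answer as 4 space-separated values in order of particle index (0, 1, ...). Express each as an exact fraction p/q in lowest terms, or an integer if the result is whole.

Collision at t=1/2: particles 0 and 1 swap velocities; positions: p0=4 p1=4 p2=6 p3=14; velocities now: v0=-4 v1=-2 v2=-2 v3=2
Advance to t=1 (no further collisions before then); velocities: v0=-4 v1=-2 v2=-2 v3=2; positions = 2 3 5 15

Answer: 2 3 5 15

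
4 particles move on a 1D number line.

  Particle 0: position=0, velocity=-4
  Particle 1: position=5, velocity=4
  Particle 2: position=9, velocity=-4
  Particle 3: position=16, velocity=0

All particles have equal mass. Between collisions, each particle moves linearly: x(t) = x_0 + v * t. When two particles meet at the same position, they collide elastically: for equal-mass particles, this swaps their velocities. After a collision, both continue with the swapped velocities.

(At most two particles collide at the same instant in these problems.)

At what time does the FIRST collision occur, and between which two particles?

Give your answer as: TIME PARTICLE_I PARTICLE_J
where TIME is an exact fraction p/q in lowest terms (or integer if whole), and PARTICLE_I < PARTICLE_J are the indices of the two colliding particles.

Answer: 1/2 1 2

Derivation:
Pair (0,1): pos 0,5 vel -4,4 -> not approaching (rel speed -8 <= 0)
Pair (1,2): pos 5,9 vel 4,-4 -> gap=4, closing at 8/unit, collide at t=1/2
Pair (2,3): pos 9,16 vel -4,0 -> not approaching (rel speed -4 <= 0)
Earliest collision: t=1/2 between 1 and 2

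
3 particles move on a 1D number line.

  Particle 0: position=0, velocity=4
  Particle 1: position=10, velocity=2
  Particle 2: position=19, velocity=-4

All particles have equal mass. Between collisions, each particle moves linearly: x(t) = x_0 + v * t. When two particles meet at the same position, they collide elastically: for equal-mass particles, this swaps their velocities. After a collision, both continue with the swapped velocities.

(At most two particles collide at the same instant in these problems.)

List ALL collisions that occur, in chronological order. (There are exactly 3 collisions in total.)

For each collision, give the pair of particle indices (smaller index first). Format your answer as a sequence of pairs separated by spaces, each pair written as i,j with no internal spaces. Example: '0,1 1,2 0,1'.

Collision at t=3/2: particles 1 and 2 swap velocities; positions: p0=6 p1=13 p2=13; velocities now: v0=4 v1=-4 v2=2
Collision at t=19/8: particles 0 and 1 swap velocities; positions: p0=19/2 p1=19/2 p2=59/4; velocities now: v0=-4 v1=4 v2=2
Collision at t=5: particles 1 and 2 swap velocities; positions: p0=-1 p1=20 p2=20; velocities now: v0=-4 v1=2 v2=4

Answer: 1,2 0,1 1,2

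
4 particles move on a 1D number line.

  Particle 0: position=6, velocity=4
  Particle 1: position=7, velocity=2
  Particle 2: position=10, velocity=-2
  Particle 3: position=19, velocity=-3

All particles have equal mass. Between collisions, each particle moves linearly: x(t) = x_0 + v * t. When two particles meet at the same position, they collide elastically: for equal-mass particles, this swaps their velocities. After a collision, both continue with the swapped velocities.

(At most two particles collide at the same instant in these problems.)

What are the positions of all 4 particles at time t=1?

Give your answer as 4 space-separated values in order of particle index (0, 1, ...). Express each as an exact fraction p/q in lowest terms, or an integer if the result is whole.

Collision at t=1/2: particles 0 and 1 swap velocities; positions: p0=8 p1=8 p2=9 p3=35/2; velocities now: v0=2 v1=4 v2=-2 v3=-3
Collision at t=2/3: particles 1 and 2 swap velocities; positions: p0=25/3 p1=26/3 p2=26/3 p3=17; velocities now: v0=2 v1=-2 v2=4 v3=-3
Collision at t=3/4: particles 0 and 1 swap velocities; positions: p0=17/2 p1=17/2 p2=9 p3=67/4; velocities now: v0=-2 v1=2 v2=4 v3=-3
Advance to t=1 (no further collisions before then); velocities: v0=-2 v1=2 v2=4 v3=-3; positions = 8 9 10 16

Answer: 8 9 10 16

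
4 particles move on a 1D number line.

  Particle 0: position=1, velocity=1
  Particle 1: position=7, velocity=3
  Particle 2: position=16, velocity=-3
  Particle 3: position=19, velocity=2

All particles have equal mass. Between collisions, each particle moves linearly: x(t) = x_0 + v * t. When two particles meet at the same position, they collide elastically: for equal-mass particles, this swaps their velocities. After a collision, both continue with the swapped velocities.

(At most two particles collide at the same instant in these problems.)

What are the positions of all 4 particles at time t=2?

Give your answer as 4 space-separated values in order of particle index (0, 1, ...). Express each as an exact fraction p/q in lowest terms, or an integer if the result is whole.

Answer: 3 10 13 23

Derivation:
Collision at t=3/2: particles 1 and 2 swap velocities; positions: p0=5/2 p1=23/2 p2=23/2 p3=22; velocities now: v0=1 v1=-3 v2=3 v3=2
Advance to t=2 (no further collisions before then); velocities: v0=1 v1=-3 v2=3 v3=2; positions = 3 10 13 23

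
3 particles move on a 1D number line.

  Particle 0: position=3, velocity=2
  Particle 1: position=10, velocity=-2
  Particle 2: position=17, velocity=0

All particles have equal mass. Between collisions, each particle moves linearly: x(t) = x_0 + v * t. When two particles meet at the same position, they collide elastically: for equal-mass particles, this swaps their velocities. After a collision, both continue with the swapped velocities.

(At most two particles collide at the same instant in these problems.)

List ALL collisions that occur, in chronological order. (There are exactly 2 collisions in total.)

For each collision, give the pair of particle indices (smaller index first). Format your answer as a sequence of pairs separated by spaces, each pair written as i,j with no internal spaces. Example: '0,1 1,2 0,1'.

Collision at t=7/4: particles 0 and 1 swap velocities; positions: p0=13/2 p1=13/2 p2=17; velocities now: v0=-2 v1=2 v2=0
Collision at t=7: particles 1 and 2 swap velocities; positions: p0=-4 p1=17 p2=17; velocities now: v0=-2 v1=0 v2=2

Answer: 0,1 1,2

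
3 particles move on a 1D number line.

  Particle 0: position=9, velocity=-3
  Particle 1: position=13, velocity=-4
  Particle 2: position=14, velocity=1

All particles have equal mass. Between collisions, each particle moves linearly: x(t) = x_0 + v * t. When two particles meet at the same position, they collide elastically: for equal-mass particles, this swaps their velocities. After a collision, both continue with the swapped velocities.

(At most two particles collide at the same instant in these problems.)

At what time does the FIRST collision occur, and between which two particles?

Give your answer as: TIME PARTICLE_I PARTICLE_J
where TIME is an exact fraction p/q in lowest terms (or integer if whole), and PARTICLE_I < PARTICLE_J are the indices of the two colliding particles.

Pair (0,1): pos 9,13 vel -3,-4 -> gap=4, closing at 1/unit, collide at t=4
Pair (1,2): pos 13,14 vel -4,1 -> not approaching (rel speed -5 <= 0)
Earliest collision: t=4 between 0 and 1

Answer: 4 0 1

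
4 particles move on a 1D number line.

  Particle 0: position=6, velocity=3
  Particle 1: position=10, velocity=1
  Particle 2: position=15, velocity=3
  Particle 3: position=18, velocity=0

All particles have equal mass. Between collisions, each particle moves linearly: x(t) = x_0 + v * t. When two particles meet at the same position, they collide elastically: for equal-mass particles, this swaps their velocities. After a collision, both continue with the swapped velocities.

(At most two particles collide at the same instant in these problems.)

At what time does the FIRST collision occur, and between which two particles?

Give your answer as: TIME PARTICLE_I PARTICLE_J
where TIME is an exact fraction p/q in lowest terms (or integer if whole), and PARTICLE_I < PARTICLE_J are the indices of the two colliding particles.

Pair (0,1): pos 6,10 vel 3,1 -> gap=4, closing at 2/unit, collide at t=2
Pair (1,2): pos 10,15 vel 1,3 -> not approaching (rel speed -2 <= 0)
Pair (2,3): pos 15,18 vel 3,0 -> gap=3, closing at 3/unit, collide at t=1
Earliest collision: t=1 between 2 and 3

Answer: 1 2 3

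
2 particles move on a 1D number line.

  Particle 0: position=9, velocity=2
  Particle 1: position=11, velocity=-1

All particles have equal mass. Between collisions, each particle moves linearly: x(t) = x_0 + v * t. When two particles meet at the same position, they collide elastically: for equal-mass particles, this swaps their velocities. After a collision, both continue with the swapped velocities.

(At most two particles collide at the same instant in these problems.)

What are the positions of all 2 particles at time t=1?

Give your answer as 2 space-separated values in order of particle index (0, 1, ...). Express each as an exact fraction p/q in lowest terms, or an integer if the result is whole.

Collision at t=2/3: particles 0 and 1 swap velocities; positions: p0=31/3 p1=31/3; velocities now: v0=-1 v1=2
Advance to t=1 (no further collisions before then); velocities: v0=-1 v1=2; positions = 10 11

Answer: 10 11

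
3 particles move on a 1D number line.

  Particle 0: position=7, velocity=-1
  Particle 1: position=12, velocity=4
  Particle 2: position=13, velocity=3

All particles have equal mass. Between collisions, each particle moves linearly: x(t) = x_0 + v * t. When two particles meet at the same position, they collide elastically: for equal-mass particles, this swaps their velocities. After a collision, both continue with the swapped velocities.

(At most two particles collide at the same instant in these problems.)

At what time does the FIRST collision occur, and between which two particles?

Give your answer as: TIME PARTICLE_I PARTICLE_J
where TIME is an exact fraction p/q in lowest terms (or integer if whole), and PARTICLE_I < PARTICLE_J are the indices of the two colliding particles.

Answer: 1 1 2

Derivation:
Pair (0,1): pos 7,12 vel -1,4 -> not approaching (rel speed -5 <= 0)
Pair (1,2): pos 12,13 vel 4,3 -> gap=1, closing at 1/unit, collide at t=1
Earliest collision: t=1 between 1 and 2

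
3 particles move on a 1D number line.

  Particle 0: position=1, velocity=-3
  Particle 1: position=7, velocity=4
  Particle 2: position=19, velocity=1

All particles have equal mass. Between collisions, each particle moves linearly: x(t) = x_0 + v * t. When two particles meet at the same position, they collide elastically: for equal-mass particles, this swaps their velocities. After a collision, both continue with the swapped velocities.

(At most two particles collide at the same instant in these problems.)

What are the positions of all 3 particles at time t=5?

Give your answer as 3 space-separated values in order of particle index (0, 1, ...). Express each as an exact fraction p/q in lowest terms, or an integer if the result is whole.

Answer: -14 24 27

Derivation:
Collision at t=4: particles 1 and 2 swap velocities; positions: p0=-11 p1=23 p2=23; velocities now: v0=-3 v1=1 v2=4
Advance to t=5 (no further collisions before then); velocities: v0=-3 v1=1 v2=4; positions = -14 24 27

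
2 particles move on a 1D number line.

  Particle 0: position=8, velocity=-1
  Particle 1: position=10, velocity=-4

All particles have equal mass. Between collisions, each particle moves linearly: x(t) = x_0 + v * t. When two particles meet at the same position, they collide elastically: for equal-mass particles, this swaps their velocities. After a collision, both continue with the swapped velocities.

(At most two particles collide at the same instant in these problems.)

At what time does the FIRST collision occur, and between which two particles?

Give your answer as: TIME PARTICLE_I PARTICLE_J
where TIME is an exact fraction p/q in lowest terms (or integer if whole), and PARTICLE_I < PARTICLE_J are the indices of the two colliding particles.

Answer: 2/3 0 1

Derivation:
Pair (0,1): pos 8,10 vel -1,-4 -> gap=2, closing at 3/unit, collide at t=2/3
Earliest collision: t=2/3 between 0 and 1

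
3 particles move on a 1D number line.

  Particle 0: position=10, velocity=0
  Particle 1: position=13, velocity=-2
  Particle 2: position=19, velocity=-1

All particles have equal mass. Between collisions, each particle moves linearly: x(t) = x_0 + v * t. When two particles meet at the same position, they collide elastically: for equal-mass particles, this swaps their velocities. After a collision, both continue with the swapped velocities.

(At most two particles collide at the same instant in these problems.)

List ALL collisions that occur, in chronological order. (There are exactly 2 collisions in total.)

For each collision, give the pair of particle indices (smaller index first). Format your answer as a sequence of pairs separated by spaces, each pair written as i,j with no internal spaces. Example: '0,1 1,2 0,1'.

Collision at t=3/2: particles 0 and 1 swap velocities; positions: p0=10 p1=10 p2=35/2; velocities now: v0=-2 v1=0 v2=-1
Collision at t=9: particles 1 and 2 swap velocities; positions: p0=-5 p1=10 p2=10; velocities now: v0=-2 v1=-1 v2=0

Answer: 0,1 1,2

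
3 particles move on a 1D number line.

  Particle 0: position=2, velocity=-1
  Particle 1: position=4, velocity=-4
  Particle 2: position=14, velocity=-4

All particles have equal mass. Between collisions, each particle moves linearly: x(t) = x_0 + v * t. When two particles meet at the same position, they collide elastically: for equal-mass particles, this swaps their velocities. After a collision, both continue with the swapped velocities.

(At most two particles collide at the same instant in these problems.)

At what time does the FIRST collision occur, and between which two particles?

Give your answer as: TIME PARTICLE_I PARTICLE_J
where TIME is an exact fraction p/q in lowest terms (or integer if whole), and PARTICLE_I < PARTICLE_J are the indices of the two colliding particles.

Answer: 2/3 0 1

Derivation:
Pair (0,1): pos 2,4 vel -1,-4 -> gap=2, closing at 3/unit, collide at t=2/3
Pair (1,2): pos 4,14 vel -4,-4 -> not approaching (rel speed 0 <= 0)
Earliest collision: t=2/3 between 0 and 1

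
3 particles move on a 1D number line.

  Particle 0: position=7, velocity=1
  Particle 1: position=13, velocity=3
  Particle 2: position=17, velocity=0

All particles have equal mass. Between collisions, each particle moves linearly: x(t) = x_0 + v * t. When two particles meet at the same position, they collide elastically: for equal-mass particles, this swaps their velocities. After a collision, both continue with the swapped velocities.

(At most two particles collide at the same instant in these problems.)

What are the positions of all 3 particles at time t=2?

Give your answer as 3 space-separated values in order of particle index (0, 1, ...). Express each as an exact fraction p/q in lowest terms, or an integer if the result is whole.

Collision at t=4/3: particles 1 and 2 swap velocities; positions: p0=25/3 p1=17 p2=17; velocities now: v0=1 v1=0 v2=3
Advance to t=2 (no further collisions before then); velocities: v0=1 v1=0 v2=3; positions = 9 17 19

Answer: 9 17 19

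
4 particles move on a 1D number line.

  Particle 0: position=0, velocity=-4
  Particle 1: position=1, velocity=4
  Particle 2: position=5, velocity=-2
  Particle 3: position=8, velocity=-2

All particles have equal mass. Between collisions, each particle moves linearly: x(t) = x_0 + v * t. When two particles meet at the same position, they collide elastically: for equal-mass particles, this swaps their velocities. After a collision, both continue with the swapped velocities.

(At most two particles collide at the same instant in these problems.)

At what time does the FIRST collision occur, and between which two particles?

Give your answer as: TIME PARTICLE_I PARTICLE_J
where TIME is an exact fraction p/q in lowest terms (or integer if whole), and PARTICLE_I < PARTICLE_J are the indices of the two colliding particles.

Pair (0,1): pos 0,1 vel -4,4 -> not approaching (rel speed -8 <= 0)
Pair (1,2): pos 1,5 vel 4,-2 -> gap=4, closing at 6/unit, collide at t=2/3
Pair (2,3): pos 5,8 vel -2,-2 -> not approaching (rel speed 0 <= 0)
Earliest collision: t=2/3 between 1 and 2

Answer: 2/3 1 2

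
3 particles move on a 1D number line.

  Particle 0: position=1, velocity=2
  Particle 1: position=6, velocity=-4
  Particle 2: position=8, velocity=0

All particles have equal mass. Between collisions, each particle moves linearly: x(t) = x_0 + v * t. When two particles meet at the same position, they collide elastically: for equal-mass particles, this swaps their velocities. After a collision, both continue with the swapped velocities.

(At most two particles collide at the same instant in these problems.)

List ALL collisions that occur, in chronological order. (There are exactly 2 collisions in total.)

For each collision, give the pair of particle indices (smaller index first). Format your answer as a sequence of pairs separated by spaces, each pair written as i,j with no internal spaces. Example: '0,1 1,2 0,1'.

Answer: 0,1 1,2

Derivation:
Collision at t=5/6: particles 0 and 1 swap velocities; positions: p0=8/3 p1=8/3 p2=8; velocities now: v0=-4 v1=2 v2=0
Collision at t=7/2: particles 1 and 2 swap velocities; positions: p0=-8 p1=8 p2=8; velocities now: v0=-4 v1=0 v2=2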